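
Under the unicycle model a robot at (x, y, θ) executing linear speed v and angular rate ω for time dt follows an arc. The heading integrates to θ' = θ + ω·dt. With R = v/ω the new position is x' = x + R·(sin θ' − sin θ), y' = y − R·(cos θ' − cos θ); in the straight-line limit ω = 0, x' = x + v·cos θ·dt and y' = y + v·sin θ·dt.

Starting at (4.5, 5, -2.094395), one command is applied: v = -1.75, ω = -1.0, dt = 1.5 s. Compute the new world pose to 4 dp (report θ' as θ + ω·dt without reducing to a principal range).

θ' = -2.0944 + -1.0·1.5 = -3.5944
R = v/ω = -1.75/-1.0 = 1.7500
x' = 4.5 + 1.7500·(sin -3.5944 − sin -2.0944) = 6.7811
y' = 5 − 1.7500·(cos -3.5944 − cos -2.0944) = 5.6986

(6.7811, 5.6986, -3.5944)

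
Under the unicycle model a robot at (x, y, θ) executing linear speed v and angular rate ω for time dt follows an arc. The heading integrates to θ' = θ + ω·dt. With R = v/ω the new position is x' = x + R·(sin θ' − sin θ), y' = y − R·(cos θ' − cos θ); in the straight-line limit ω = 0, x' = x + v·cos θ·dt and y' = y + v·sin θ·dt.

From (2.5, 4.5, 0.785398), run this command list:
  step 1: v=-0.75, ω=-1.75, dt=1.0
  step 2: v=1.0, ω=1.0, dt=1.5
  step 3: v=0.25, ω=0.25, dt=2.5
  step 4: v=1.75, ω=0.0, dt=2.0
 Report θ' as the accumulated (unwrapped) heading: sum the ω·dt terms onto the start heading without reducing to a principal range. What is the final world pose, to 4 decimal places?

step 1: θ'=-0.9646 (R=0.4286) → pose (1.8447, 4.5589, -0.9646)
step 2: θ'=0.5354 (R=1.0000) → pose (3.1768, 4.2685, 0.5354)
step 3: θ'=1.1604 (R=1.0000) → pose (3.5835, 4.7296, 1.1604)
step 4: θ'=1.1604 (straight) → pose (4.9799, 7.9390, 1.1604)

(4.9799, 7.9390, 1.1604)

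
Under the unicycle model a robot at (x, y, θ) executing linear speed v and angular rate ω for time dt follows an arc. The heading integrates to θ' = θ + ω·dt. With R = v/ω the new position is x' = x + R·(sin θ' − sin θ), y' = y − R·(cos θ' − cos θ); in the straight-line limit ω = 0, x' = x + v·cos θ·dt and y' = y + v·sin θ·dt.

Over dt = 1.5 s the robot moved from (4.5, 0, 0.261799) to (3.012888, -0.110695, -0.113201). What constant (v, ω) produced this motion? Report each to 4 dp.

Δθ = -0.113201 − 0.261799 = -0.375000
ω = Δθ/dt = -0.375000/1.5 = -0.2500
R = Δx/(sin θ' − sin θ) = 4.0000
v = R·ω = 4.0000·-0.2500 = -1.0000

v = -1.0000, ω = -0.2500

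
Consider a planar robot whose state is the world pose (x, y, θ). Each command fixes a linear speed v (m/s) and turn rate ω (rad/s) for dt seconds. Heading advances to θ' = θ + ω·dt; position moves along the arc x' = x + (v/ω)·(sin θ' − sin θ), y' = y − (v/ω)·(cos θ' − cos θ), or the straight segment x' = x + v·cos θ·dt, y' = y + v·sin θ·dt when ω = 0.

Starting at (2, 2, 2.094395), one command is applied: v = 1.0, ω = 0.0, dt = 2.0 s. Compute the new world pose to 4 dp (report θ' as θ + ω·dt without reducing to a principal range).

(1.0000, 3.7321, 2.0944)

θ' = 2.0944 + 0.0·2.0 = 2.0944
ω = 0 → straight: x' = 2 + 1.0·cos(2.0944)·2.0 = 1.0000
y' = 2 + 1.0·sin(2.0944)·2.0 = 3.7321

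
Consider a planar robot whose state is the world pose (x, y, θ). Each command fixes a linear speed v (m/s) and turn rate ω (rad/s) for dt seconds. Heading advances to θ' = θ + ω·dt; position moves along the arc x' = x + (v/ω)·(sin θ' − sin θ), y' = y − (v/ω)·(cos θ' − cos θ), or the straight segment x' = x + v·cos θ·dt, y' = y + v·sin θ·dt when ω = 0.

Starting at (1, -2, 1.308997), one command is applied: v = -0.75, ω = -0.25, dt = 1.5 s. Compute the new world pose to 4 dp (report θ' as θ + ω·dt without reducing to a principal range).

θ' = 1.3090 + -0.25·1.5 = 0.9340
R = v/ω = -0.75/-0.25 = 3.0000
x' = 1 + 3.0000·(sin 0.9340 − sin 1.3090) = 0.5142
y' = -2 − 3.0000·(cos 0.9340 − cos 1.3090) = -3.0074

(0.5142, -3.0074, 0.9340)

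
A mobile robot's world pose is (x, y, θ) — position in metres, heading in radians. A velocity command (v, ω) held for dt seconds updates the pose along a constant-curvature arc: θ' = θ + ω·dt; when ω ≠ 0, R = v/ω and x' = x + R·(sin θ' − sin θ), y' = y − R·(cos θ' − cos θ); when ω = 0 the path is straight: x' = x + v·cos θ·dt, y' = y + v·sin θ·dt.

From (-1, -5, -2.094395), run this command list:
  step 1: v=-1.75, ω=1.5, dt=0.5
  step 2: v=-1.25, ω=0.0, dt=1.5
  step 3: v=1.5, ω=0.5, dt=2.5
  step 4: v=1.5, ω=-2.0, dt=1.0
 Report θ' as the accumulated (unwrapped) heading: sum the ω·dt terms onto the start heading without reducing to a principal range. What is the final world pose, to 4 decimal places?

step 1: θ'=-1.3444 (R=-1.1667) → pose (-0.8735, -4.1548, -1.3444)
step 2: θ'=-1.3444 (straight) → pose (-1.2944, -2.3276, -1.3444)
step 3: θ'=-0.0944 (R=3.0000) → pose (1.3463, -4.6409, -0.0944)
step 4: θ'=-2.0944 (R=-0.7500) → pose (1.9252, -5.7625, -2.0944)

(1.9252, -5.7625, -2.0944)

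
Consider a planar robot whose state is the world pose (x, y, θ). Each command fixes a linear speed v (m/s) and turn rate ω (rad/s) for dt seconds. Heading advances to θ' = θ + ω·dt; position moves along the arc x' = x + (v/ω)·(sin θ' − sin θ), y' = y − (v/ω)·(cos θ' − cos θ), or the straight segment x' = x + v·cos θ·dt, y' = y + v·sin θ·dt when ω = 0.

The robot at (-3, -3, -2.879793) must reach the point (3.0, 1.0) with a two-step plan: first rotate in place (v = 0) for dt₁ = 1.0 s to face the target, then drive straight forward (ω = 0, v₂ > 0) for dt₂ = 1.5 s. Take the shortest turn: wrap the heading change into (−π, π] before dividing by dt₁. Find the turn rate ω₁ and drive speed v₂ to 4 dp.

heading to target = atan2(1−-3, 3−-3) = 0.5880
Δθ = wrap(0.5880 − -2.8798) = -2.8154; ω₁ = Δθ/dt₁ = -2.8154
distance = √((3−-3)² + (1−-3)²) = 7.2111; v₂ = distance/dt₂ = 4.8074

ω₁ = -2.8154, v₂ = 4.8074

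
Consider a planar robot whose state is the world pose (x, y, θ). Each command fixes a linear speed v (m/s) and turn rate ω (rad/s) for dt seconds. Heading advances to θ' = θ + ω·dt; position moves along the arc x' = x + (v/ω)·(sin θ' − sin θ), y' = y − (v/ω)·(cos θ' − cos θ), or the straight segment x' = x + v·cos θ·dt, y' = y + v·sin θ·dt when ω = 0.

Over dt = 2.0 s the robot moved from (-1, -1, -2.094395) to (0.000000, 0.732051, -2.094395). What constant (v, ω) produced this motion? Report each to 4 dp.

v = -1.0000, ω = 0.0000

Δθ = -2.094395 − -2.094395 = 0.000000
ω = Δθ/dt = 0.000000/2.0 = 0.0000
ω = 0 → v = (Δx·cos θ + Δy·sin θ)/dt = -1.0000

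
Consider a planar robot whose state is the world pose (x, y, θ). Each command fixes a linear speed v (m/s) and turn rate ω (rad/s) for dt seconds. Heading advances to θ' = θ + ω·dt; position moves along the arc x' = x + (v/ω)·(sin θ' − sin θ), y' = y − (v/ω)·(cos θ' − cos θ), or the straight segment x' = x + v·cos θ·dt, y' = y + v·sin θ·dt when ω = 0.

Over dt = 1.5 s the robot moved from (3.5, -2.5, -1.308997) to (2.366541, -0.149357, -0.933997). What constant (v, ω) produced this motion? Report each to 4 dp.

v = -1.7500, ω = 0.2500

Δθ = -0.933997 − -1.308997 = 0.375000
ω = Δθ/dt = 0.375000/1.5 = 0.2500
R = −Δy/(cos θ' − cos θ) = -7.0000
v = R·ω = -7.0000·0.2500 = -1.7500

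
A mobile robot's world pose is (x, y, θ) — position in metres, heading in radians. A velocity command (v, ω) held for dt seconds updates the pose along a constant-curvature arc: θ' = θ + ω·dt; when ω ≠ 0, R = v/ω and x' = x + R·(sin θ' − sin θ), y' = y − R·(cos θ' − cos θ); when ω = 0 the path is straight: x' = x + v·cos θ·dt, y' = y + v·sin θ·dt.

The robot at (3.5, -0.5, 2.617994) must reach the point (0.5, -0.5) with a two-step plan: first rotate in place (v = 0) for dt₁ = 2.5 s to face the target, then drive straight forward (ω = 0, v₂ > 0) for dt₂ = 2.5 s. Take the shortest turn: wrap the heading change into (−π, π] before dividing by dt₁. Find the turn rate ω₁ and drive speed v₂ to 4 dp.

ω₁ = 0.2094, v₂ = 1.2000

heading to target = atan2(-0.5−-0.5, 0.5−3.5) = 3.1416
Δθ = wrap(3.1416 − 2.6180) = 0.5236; ω₁ = Δθ/dt₁ = 0.2094
distance = √((0.5−3.5)² + (-0.5−-0.5)²) = 3.0000; v₂ = distance/dt₂ = 1.2000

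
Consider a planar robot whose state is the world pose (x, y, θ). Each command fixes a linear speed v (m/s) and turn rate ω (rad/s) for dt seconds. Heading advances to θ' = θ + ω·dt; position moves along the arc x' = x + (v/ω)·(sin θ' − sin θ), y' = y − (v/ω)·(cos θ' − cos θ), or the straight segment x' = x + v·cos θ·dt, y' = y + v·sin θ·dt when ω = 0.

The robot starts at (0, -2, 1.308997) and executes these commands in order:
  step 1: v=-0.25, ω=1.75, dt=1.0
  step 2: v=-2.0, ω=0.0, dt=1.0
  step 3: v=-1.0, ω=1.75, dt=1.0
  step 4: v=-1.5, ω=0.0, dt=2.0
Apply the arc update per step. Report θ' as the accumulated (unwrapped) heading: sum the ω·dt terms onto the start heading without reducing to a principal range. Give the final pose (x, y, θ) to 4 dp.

step 1: θ'=3.0590 (R=-0.1429) → pose (0.1262, -2.1793, 3.0590)
step 2: θ'=3.0590 (straight) → pose (2.1194, -2.3443, 3.0590)
step 3: θ'=4.8090 (R=-0.5714) → pose (2.7353, -1.7197, 4.8090)
step 4: θ'=4.8090 (straight) → pose (2.4459, 1.2663, 4.8090)

(2.4459, 1.2663, 4.8090)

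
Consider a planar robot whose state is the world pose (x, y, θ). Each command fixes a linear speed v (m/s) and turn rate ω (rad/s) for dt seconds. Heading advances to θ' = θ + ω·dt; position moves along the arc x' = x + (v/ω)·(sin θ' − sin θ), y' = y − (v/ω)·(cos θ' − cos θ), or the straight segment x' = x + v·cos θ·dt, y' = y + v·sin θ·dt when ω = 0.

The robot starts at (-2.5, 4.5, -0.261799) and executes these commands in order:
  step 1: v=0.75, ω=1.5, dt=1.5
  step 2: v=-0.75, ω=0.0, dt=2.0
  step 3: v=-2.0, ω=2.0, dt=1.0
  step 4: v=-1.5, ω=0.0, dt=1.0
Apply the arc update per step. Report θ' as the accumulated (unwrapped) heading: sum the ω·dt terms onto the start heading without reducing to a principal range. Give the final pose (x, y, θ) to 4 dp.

step 1: θ'=1.9882 (R=0.5000) → pose (-1.9135, 5.1857, 1.9882)
step 2: θ'=1.9882 (straight) → pose (-1.3054, 3.8144, 1.9882)
step 3: θ'=3.9882 (R=-1.0000) → pose (0.3577, 3.5573, 3.9882)
step 4: θ'=3.9882 (straight) → pose (1.3515, 4.6809, 3.9882)

(1.3515, 4.6809, 3.9882)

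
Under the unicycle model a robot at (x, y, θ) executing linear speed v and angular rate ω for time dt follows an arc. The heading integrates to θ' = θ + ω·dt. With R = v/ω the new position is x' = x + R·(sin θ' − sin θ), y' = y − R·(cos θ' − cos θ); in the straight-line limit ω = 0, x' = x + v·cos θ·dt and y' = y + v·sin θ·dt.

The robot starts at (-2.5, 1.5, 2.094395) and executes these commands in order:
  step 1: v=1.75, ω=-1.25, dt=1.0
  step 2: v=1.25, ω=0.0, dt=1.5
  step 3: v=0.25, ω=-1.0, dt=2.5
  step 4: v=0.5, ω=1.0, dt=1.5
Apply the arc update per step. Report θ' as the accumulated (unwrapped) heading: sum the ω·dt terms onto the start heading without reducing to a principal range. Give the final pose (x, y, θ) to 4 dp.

(-0.2321, 3.8080, -0.1556)

step 1: θ'=0.8444 (R=-1.4000) → pose (-2.3342, 3.1299, 0.8444)
step 2: θ'=0.8444 (straight) → pose (-1.0888, 4.5315, 0.8444)
step 3: θ'=-1.6556 (R=-0.2500) → pose (-0.6528, 4.3443, -1.6556)
step 4: θ'=-0.1556 (R=0.5000) → pose (-0.2321, 3.8080, -0.1556)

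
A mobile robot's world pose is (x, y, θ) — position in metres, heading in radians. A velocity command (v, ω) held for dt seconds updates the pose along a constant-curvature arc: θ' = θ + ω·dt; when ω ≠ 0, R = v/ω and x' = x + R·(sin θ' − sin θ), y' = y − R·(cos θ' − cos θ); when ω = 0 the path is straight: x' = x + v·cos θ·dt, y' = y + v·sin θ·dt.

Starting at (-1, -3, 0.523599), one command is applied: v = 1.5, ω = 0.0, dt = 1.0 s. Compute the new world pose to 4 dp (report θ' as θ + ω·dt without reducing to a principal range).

θ' = 0.5236 + 0.0·1.0 = 0.5236
ω = 0 → straight: x' = -1 + 1.5·cos(0.5236)·1.0 = 0.2990
y' = -3 + 1.5·sin(0.5236)·1.0 = -2.2500

(0.2990, -2.2500, 0.5236)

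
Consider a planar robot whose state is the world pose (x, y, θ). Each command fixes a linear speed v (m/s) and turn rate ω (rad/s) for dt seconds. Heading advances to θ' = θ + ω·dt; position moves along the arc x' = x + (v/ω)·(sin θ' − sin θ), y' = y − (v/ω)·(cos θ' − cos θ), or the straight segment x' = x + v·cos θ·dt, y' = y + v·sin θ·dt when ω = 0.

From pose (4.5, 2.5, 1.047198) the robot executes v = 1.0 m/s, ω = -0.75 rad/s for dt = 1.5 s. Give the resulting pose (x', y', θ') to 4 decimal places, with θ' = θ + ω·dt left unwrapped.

(5.7583, 3.1626, -0.0778)

θ' = 1.0472 + -0.75·1.5 = -0.0778
R = v/ω = 1.0/-0.75 = -1.3333
x' = 4.5 + -1.3333·(sin -0.0778 − sin 1.0472) = 5.7583
y' = 2.5 − -1.3333·(cos -0.0778 − cos 1.0472) = 3.1626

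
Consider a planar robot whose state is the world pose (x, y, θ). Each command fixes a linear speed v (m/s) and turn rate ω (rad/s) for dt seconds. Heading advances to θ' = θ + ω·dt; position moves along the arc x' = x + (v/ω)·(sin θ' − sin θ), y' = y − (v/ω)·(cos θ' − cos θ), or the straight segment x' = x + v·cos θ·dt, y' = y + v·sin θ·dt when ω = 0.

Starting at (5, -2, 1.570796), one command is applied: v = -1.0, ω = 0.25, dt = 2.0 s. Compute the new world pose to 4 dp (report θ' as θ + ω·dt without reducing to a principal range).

(5.4897, -3.9177, 2.0708)

θ' = 1.5708 + 0.25·2.0 = 2.0708
R = v/ω = -1.0/0.25 = -4.0000
x' = 5 + -4.0000·(sin 2.0708 − sin 1.5708) = 5.4897
y' = -2 − -4.0000·(cos 2.0708 − cos 1.5708) = -3.9177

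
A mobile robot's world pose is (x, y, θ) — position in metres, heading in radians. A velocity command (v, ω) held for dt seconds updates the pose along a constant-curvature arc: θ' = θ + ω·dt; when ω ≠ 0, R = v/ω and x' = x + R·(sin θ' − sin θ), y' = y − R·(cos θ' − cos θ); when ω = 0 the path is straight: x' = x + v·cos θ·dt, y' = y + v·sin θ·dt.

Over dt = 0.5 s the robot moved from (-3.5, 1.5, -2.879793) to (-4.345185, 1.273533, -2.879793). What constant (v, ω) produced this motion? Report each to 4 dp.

v = 1.7500, ω = 0.0000

Δθ = -2.879793 − -2.879793 = 0.000000
ω = Δθ/dt = 0.000000/0.5 = 0.0000
ω = 0 → v = (Δx·cos θ + Δy·sin θ)/dt = 1.7500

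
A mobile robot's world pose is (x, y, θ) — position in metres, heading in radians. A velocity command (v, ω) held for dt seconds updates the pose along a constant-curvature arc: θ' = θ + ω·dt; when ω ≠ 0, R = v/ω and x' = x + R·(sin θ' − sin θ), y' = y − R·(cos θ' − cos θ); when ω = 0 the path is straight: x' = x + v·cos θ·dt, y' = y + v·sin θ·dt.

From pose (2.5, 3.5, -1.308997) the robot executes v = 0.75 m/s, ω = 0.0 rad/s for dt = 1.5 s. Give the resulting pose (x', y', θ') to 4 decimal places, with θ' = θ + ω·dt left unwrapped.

θ' = -1.3090 + 0.0·1.5 = -1.3090
ω = 0 → straight: x' = 2.5 + 0.75·cos(-1.3090)·1.5 = 2.7912
y' = 3.5 + 0.75·sin(-1.3090)·1.5 = 2.4133

(2.7912, 2.4133, -1.3090)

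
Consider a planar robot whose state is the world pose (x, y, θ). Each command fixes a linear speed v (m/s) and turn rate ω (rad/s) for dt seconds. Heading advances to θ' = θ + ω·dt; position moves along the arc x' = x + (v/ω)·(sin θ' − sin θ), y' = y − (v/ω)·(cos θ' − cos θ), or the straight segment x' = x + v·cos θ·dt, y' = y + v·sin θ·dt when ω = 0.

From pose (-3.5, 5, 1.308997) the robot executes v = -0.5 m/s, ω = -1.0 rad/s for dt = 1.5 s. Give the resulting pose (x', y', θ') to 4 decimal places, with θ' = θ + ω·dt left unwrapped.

(-4.0779, 4.6385, -0.1910)

θ' = 1.3090 + -1.0·1.5 = -0.1910
R = v/ω = -0.5/-1.0 = 0.5000
x' = -3.5 + 0.5000·(sin -0.1910 − sin 1.3090) = -4.0779
y' = 5 − 0.5000·(cos -0.1910 − cos 1.3090) = 4.6385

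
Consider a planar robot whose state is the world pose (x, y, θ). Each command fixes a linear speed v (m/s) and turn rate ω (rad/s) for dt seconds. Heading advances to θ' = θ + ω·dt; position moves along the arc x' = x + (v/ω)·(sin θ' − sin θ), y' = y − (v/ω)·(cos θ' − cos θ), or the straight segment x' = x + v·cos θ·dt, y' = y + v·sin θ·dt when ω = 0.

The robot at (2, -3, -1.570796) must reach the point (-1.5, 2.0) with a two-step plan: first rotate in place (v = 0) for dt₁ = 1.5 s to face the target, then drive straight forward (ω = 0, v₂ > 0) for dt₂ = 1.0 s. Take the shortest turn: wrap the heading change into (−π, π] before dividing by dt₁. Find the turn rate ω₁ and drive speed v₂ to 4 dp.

ω₁ = -1.6872, v₂ = 6.1033

heading to target = atan2(2−-3, -1.5−2) = 2.1815
Δθ = wrap(2.1815 − -1.5708) = -2.5309; ω₁ = Δθ/dt₁ = -1.6872
distance = √((-1.5−2)² + (2−-3)²) = 6.1033; v₂ = distance/dt₂ = 6.1033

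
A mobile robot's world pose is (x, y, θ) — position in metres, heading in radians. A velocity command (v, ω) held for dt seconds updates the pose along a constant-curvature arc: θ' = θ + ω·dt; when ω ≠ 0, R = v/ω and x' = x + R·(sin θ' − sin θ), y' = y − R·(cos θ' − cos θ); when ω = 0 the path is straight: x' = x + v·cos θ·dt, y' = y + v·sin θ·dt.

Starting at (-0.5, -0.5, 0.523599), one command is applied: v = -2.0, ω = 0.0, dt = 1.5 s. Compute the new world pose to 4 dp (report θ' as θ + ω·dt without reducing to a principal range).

θ' = 0.5236 + 0.0·1.5 = 0.5236
ω = 0 → straight: x' = -0.5 + -2.0·cos(0.5236)·1.5 = -3.0981
y' = -0.5 + -2.0·sin(0.5236)·1.5 = -2.0000

(-3.0981, -2.0000, 0.5236)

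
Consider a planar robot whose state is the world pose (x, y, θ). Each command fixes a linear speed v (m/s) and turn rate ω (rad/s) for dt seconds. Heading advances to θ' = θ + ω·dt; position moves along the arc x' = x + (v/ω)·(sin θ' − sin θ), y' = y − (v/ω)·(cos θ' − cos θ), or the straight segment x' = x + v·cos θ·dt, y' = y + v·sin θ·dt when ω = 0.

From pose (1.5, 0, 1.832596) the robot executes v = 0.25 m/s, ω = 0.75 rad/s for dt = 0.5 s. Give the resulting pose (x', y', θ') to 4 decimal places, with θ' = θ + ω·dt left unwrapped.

θ' = 1.8326 + 0.75·0.5 = 2.2076
R = v/ω = 0.25/0.75 = 0.3333
x' = 1.5 + 0.3333·(sin 2.2076 − sin 1.8326) = 1.4460
y' = 0 − 0.3333·(cos 2.2076 − cos 1.8326) = 0.1119

(1.4460, 0.1119, 2.2076)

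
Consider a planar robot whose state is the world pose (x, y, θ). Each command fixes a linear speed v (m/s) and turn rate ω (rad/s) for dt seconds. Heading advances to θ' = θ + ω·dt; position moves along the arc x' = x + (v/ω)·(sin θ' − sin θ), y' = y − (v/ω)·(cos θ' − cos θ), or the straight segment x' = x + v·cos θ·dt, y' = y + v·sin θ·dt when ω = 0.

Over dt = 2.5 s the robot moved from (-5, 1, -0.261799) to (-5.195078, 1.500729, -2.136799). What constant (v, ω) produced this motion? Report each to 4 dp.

Δθ = -2.136799 − -0.261799 = -1.875000
ω = Δθ/dt = -1.875000/2.5 = -0.7500
R = −Δy/(cos θ' − cos θ) = 0.3333
v = R·ω = 0.3333·-0.7500 = -0.2500

v = -0.2500, ω = -0.7500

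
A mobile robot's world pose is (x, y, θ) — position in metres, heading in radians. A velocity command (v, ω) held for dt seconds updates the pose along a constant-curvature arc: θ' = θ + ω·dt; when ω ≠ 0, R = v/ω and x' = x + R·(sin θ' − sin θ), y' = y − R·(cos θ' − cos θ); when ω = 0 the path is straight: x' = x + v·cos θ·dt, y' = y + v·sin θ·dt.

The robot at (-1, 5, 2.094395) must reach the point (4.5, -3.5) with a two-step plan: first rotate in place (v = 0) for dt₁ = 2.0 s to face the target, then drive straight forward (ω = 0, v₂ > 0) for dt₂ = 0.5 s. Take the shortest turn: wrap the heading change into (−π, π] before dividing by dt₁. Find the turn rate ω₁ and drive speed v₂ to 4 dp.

heading to target = atan2(-3.5−5, 4.5−-1) = -0.9965
Δθ = wrap(-0.9965 − 2.0944) = -3.0909; ω₁ = Δθ/dt₁ = -1.5454
distance = √((4.5−-1)² + (-3.5−5)²) = 10.1242; v₂ = distance/dt₂ = 20.2485

ω₁ = -1.5454, v₂ = 20.2485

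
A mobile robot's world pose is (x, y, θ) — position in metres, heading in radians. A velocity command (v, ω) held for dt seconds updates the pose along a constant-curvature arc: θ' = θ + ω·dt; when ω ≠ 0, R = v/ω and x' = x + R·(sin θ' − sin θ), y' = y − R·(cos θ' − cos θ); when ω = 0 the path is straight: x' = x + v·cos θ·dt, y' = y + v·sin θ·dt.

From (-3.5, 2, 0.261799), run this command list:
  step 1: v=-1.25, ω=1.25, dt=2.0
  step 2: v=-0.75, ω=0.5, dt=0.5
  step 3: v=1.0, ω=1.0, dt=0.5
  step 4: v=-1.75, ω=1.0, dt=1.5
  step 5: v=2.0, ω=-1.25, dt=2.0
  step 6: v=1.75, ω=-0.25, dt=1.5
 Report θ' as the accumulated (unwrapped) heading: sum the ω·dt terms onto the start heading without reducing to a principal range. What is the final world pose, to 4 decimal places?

(-6.9589, 2.2376, 2.1368)

step 1: θ'=2.7618 (R=-1.0000) → pose (-3.6119, 0.1053, 2.7618)
step 2: θ'=3.0118 (R=-1.5000) → pose (-3.2500, 0.0111, 3.0118)
step 3: θ'=3.5118 (R=1.0000) → pose (-3.7412, -0.0483, 3.5118)
step 4: θ'=5.0118 (R=-1.7500) → pose (-2.7022, 2.0993, 5.0118)
step 5: θ'=2.5118 (R=-1.6000) → pose (-5.1734, 0.3344, 2.5118)
step 6: θ'=2.1368 (R=-7.0000) → pose (-6.9589, 2.2376, 2.1368)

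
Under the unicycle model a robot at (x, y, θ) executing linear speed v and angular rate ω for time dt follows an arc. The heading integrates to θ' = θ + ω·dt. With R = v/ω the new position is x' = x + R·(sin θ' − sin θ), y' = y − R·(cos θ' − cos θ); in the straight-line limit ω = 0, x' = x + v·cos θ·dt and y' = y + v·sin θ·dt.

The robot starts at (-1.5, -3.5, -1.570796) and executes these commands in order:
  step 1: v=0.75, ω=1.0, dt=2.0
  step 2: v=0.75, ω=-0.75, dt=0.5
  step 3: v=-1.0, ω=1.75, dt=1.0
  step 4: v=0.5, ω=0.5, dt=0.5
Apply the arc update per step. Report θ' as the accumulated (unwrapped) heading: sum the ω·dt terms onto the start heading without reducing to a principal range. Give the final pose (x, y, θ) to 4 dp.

(-0.6884, -4.5620, 2.0542)

step 1: θ'=0.4292 (R=0.7500) → pose (-0.4379, -4.1820, 0.4292)
step 2: θ'=0.0542 (R=-1.0000) → pose (-0.0759, -4.0927, 0.0542)
step 3: θ'=1.8042 (R=-0.5714) → pose (-0.6009, -4.7955, 1.8042)
step 4: θ'=2.0542 (R=1.0000) → pose (-0.6884, -4.5620, 2.0542)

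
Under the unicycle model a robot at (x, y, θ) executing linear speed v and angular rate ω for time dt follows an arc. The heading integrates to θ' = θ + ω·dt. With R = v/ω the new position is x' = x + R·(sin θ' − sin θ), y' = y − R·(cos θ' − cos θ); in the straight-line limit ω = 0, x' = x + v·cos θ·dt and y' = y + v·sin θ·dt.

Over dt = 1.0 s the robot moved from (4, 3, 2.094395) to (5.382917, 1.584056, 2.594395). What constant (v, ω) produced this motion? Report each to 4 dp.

v = -2.0000, ω = 0.5000

Δθ = 2.594395 − 2.094395 = 0.500000
ω = Δθ/dt = 0.500000/1.0 = 0.5000
R = −Δy/(cos θ' − cos θ) = -4.0000
v = R·ω = -4.0000·0.5000 = -2.0000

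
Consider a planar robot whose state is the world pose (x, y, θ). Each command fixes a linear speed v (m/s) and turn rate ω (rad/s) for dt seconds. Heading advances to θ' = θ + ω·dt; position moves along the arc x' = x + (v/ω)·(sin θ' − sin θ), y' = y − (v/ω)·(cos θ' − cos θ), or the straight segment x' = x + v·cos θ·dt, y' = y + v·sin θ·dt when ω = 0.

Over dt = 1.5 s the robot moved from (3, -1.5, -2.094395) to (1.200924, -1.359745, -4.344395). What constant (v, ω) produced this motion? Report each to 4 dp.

Δθ = -4.344395 − -2.094395 = -2.250000
ω = Δθ/dt = -2.250000/1.5 = -1.5000
R = Δx/(sin θ' − sin θ) = -1.0000
v = R·ω = -1.0000·-1.5000 = 1.5000

v = 1.5000, ω = -1.5000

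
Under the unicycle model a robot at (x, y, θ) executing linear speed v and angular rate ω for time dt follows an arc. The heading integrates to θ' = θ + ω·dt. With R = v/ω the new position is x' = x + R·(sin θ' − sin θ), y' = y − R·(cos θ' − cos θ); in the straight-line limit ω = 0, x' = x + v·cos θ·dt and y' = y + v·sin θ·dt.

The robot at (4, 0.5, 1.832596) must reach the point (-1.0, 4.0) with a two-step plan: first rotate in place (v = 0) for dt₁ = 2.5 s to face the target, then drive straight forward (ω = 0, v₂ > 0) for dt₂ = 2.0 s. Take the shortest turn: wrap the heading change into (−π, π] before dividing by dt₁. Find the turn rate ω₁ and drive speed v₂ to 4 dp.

heading to target = atan2(4−0.5, -1−4) = 2.5309
Δθ = wrap(2.5309 − 1.8326) = 0.6983; ω₁ = Δθ/dt₁ = 0.2793
distance = √((-1−4)² + (4−0.5)²) = 6.1033; v₂ = distance/dt₂ = 3.0516

ω₁ = 0.2793, v₂ = 3.0516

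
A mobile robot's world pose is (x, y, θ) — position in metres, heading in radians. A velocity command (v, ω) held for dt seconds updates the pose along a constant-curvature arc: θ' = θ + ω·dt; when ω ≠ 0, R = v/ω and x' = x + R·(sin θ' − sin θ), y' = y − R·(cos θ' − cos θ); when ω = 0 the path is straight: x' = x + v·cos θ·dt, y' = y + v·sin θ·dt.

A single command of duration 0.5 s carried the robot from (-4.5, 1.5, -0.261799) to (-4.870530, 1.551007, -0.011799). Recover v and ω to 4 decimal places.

Δθ = -0.011799 − -0.261799 = 0.250000
ω = Δθ/dt = 0.250000/0.5 = 0.5000
R = Δx/(sin θ' − sin θ) = -1.5000
v = R·ω = -1.5000·0.5000 = -0.7500

v = -0.7500, ω = 0.5000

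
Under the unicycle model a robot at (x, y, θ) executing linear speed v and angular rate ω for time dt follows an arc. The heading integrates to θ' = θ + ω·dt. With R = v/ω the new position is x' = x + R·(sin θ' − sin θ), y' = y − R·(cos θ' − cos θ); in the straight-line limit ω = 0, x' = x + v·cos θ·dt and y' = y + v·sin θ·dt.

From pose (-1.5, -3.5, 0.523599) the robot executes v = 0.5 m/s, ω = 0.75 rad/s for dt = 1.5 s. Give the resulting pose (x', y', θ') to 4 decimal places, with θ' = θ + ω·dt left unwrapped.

θ' = 0.5236 + 0.75·1.5 = 1.6486
R = v/ω = 0.5/0.75 = 0.6667
x' = -1.5 + 0.6667·(sin 1.6486 − sin 0.5236) = -1.1687
y' = -3.5 − 0.6667·(cos 1.6486 − cos 0.5236) = -2.8708

(-1.1687, -2.8708, 1.6486)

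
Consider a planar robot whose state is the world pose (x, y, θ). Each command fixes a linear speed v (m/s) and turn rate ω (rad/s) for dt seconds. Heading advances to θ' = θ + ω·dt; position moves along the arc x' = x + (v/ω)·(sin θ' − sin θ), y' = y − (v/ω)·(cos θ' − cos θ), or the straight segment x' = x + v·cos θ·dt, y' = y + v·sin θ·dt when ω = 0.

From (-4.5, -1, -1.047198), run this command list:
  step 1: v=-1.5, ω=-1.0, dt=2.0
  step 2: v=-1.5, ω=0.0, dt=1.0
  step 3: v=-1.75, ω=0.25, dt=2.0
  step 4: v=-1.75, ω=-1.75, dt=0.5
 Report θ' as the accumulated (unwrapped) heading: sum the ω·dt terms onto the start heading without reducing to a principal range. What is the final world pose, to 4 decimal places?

step 1: θ'=-3.0472 (R=1.5000) → pose (-3.3423, 1.2433, -3.0472)
step 2: θ'=-3.0472 (straight) → pose (-1.8490, 1.3847, -3.0472)
step 3: θ'=-2.5472 (R=-7.0000) → pose (1.4112, 2.5541, -2.5472)
step 4: θ'=-3.4222 (R=1.0000) → pose (2.2482, 2.6865, -3.4222)

(2.2482, 2.6865, -3.4222)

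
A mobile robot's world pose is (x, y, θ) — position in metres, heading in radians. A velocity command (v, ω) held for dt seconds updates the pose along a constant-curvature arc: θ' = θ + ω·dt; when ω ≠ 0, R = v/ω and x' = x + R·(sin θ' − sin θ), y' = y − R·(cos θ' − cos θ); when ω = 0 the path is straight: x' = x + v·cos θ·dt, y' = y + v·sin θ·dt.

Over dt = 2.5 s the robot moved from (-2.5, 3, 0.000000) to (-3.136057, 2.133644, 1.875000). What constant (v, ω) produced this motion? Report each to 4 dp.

v = -0.5000, ω = 0.7500

Δθ = 1.875000 − 0.000000 = 1.875000
ω = Δθ/dt = 1.875000/2.5 = 0.7500
R = −Δy/(cos θ' − cos θ) = -0.6667
v = R·ω = -0.6667·0.7500 = -0.5000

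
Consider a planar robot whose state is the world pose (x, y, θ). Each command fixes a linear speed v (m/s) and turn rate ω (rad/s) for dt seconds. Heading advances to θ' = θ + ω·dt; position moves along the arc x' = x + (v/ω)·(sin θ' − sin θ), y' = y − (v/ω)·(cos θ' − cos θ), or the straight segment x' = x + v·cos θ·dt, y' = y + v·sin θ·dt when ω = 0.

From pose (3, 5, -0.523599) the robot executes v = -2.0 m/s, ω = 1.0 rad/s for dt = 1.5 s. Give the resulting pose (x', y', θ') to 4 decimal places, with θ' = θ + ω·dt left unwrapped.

(0.3430, 4.3880, 0.9764)

θ' = -0.5236 + 1.0·1.5 = 0.9764
R = v/ω = -2.0/1.0 = -2.0000
x' = 3 + -2.0000·(sin 0.9764 − sin -0.5236) = 0.3430
y' = 5 − -2.0000·(cos 0.9764 − cos -0.5236) = 4.3880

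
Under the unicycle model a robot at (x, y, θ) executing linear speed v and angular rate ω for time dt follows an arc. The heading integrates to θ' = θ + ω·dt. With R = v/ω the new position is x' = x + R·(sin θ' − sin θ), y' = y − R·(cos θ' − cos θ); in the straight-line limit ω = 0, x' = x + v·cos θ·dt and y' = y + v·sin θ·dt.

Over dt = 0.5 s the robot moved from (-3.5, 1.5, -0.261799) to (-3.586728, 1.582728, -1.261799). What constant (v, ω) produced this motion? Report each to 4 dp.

Δθ = -1.261799 − -0.261799 = -1.000000
ω = Δθ/dt = -1.000000/0.5 = -2.0000
R = Δx/(sin θ' − sin θ) = 0.1250
v = R·ω = 0.1250·-2.0000 = -0.2500

v = -0.2500, ω = -2.0000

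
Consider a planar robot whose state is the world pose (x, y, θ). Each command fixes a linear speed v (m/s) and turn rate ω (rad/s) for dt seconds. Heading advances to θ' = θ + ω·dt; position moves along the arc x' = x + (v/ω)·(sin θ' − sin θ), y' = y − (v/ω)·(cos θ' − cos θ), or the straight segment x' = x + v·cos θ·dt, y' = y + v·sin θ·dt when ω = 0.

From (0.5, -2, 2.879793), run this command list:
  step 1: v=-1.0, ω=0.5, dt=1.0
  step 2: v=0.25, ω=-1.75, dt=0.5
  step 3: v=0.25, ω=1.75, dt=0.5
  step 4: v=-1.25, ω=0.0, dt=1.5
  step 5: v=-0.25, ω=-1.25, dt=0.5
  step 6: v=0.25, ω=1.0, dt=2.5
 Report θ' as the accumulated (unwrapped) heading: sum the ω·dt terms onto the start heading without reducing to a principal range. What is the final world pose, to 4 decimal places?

(2.8885, -1.8910, 5.2548)

step 1: θ'=3.3798 (R=-2.0000) → pose (1.4895, -2.0117, 3.3798)
step 2: θ'=2.5048 (R=-0.1429) → pose (1.3709, -1.9877, 2.5048)
step 3: θ'=3.3798 (R=0.1429) → pose (1.2522, -1.9637, 3.3798)
step 4: θ'=3.3798 (straight) → pose (3.0743, -1.5213, 3.3798)
step 5: θ'=2.7548 (R=0.2000) → pose (3.1969, -1.5305, 2.7548)
step 6: θ'=5.2548 (R=0.2500) → pose (2.8885, -1.8910, 5.2548)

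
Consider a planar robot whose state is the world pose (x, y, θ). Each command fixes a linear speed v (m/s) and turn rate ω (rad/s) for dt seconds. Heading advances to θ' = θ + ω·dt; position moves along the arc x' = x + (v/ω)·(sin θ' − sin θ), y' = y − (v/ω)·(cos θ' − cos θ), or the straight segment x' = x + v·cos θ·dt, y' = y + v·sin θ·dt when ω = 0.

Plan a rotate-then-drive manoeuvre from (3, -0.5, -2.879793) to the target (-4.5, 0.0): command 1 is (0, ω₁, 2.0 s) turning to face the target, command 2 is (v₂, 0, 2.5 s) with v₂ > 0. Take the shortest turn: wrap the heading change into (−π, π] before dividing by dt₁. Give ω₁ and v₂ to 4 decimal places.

heading to target = atan2(0−-0.5, -4.5−3) = 3.0750
Δθ = wrap(3.0750 − -2.8798) = -0.3284; ω₁ = Δθ/dt₁ = -0.1642
distance = √((-4.5−3)² + (0−-0.5)²) = 7.5166; v₂ = distance/dt₂ = 3.0067

ω₁ = -0.1642, v₂ = 3.0067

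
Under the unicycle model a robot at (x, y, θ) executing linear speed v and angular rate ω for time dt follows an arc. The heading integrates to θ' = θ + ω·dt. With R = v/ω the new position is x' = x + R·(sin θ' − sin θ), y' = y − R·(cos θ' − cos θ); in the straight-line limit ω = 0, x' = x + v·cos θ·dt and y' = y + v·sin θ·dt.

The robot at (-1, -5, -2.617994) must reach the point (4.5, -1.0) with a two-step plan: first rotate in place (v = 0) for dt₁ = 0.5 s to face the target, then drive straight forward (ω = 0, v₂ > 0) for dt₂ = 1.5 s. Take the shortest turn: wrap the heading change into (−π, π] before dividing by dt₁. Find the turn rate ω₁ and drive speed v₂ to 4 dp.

ω₁ = -6.0728, v₂ = 4.5338

heading to target = atan2(-1−-5, 4.5−-1) = 0.6288
Δθ = wrap(0.6288 − -2.6180) = -3.0364; ω₁ = Δθ/dt₁ = -6.0728
distance = √((4.5−-1)² + (-1−-5)²) = 6.8007; v₂ = distance/dt₂ = 4.5338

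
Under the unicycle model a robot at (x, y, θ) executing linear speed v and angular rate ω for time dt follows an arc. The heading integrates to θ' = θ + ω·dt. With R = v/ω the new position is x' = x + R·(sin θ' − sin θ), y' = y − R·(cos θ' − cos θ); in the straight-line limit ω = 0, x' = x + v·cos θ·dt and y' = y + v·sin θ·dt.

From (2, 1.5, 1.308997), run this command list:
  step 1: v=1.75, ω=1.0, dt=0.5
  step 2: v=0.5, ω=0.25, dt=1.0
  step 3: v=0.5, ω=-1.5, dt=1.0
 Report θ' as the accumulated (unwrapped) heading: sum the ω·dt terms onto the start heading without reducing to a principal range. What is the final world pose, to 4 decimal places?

step 1: θ'=1.8090 (R=1.7500) → pose (2.0102, 2.3659, 1.8090)
step 2: θ'=2.0590 (R=2.0000) → pose (1.8330, 2.8320, 2.0590)
step 3: θ'=0.5590 (R=-0.3333) → pose (1.9507, 3.2710, 0.5590)

(1.9507, 3.2710, 0.5590)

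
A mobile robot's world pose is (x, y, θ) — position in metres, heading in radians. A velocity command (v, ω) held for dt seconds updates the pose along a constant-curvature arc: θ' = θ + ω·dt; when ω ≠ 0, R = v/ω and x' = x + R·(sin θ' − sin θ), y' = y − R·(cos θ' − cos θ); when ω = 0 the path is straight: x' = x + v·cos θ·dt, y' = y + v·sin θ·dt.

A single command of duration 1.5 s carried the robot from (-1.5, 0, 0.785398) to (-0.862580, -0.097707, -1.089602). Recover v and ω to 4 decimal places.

Δθ = -1.089602 − 0.785398 = -1.875000
ω = Δθ/dt = -1.875000/1.5 = -1.2500
R = Δx/(sin θ' − sin θ) = -0.4000
v = R·ω = -0.4000·-1.2500 = 0.5000

v = 0.5000, ω = -1.2500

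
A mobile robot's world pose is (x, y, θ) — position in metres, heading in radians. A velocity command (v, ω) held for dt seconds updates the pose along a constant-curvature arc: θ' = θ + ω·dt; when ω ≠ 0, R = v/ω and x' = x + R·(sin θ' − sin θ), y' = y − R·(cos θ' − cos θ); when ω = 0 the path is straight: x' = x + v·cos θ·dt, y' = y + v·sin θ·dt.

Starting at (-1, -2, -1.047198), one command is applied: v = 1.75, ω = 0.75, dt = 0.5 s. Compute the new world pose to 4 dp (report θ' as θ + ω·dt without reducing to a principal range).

(-0.4323, -2.6591, -0.6722)

θ' = -1.0472 + 0.75·0.5 = -0.6722
R = v/ω = 1.75/0.75 = 2.3333
x' = -1 + 2.3333·(sin -0.6722 − sin -1.0472) = -0.4323
y' = -2 − 2.3333·(cos -0.6722 − cos -1.0472) = -2.6591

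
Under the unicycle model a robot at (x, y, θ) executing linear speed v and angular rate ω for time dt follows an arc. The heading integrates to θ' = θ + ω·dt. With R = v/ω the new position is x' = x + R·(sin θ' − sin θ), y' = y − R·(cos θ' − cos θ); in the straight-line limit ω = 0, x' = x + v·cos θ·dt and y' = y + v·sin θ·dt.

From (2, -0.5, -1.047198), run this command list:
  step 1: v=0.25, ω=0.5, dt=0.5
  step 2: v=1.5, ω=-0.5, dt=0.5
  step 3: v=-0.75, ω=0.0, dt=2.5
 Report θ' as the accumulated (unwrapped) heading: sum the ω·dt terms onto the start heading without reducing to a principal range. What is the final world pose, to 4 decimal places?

(1.5897, 0.4283, -1.0472)

step 1: θ'=-0.7972 (R=0.5000) → pose (2.0753, -0.5994, -0.7972)
step 2: θ'=-1.0472 (R=-3.0000) → pose (2.5272, -1.1955, -1.0472)
step 3: θ'=-1.0472 (straight) → pose (1.5897, 0.4283, -1.0472)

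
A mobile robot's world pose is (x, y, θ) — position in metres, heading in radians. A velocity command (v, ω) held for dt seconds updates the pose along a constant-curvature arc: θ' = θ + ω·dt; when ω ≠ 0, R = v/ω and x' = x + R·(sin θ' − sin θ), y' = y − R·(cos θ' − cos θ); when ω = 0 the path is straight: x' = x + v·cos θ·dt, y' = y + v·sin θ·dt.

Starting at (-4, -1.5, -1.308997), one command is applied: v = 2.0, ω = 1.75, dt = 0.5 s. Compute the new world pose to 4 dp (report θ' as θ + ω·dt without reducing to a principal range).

(-3.3767, -2.2411, -0.4340)

θ' = -1.3090 + 1.75·0.5 = -0.4340
R = v/ω = 2.0/1.75 = 1.1429
x' = -4 + 1.1429·(sin -0.4340 − sin -1.3090) = -3.3767
y' = -1.5 − 1.1429·(cos -0.4340 − cos -1.3090) = -2.2411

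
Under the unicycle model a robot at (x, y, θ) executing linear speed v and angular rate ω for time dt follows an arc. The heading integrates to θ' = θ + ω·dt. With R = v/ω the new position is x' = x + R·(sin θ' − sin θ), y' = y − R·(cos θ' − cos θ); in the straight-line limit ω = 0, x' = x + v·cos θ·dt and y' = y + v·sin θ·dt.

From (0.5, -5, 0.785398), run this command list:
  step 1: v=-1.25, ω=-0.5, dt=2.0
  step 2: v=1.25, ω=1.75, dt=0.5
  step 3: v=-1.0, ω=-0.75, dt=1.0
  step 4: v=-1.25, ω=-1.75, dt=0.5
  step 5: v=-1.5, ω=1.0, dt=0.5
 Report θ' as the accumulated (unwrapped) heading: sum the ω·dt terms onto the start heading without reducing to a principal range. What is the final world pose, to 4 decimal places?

step 1: θ'=-0.2146 (R=2.5000) → pose (-1.8002, -5.6749, -0.2146)
step 2: θ'=0.6604 (R=0.7143) → pose (-1.2099, -5.5411, 0.6604)
step 3: θ'=-0.0896 (R=1.3333) → pose (-2.1471, -5.8161, -0.0896)
step 4: θ'=-0.9646 (R=0.7143) → pose (-2.6702, -5.5116, -0.9646)
step 5: θ'=-0.4646 (R=-1.5000) → pose (-3.2308, -5.0252, -0.4646)

(-3.2308, -5.0252, -0.4646)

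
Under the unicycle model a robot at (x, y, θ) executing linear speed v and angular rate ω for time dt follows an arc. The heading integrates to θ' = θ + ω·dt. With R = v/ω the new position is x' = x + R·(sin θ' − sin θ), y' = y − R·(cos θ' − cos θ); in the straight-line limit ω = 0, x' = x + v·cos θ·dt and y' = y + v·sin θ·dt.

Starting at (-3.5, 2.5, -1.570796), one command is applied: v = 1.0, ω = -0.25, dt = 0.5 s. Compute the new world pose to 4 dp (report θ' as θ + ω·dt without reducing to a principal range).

(-3.5312, 2.0013, -1.6958)

θ' = -1.5708 + -0.25·0.5 = -1.6958
R = v/ω = 1.0/-0.25 = -4.0000
x' = -3.5 + -4.0000·(sin -1.6958 − sin -1.5708) = -3.5312
y' = 2.5 − -4.0000·(cos -1.6958 − cos -1.5708) = 2.0013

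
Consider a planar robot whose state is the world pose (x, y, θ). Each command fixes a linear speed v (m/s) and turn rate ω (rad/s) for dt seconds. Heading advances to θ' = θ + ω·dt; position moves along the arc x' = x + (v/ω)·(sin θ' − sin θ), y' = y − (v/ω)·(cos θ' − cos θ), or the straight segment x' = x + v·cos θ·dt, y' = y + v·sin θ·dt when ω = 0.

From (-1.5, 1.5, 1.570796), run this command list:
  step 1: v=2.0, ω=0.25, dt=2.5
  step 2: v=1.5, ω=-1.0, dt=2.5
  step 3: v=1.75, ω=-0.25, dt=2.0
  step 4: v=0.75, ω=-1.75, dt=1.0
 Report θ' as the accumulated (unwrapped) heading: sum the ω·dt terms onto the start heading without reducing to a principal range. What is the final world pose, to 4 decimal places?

step 1: θ'=2.1958 (R=8.0000) → pose (-3.0123, 6.1808, 2.1958)
step 2: θ'=-0.3042 (R=-1.5000) → pose (-1.3465, 8.4896, -0.3042)
step 3: θ'=-0.8042 (R=-7.0000) → pose (1.5987, 6.6667, -0.8042)
step 4: θ'=-2.5542 (R=-0.4286) → pose (1.5275, 6.0127, -2.5542)

(1.5275, 6.0127, -2.5542)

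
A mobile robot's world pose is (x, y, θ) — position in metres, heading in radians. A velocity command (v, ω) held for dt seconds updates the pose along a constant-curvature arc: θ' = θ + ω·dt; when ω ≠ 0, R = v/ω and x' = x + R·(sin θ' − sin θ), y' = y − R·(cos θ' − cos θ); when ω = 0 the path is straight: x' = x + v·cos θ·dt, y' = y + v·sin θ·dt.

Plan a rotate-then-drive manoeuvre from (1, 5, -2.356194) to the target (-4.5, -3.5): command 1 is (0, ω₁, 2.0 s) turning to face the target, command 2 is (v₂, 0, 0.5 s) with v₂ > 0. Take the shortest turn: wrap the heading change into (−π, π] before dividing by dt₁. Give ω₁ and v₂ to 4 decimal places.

heading to target = atan2(-3.5−5, -4.5−1) = -2.1451
Δθ = wrap(-2.1451 − -2.3562) = 0.2111; ω₁ = Δθ/dt₁ = 0.1055
distance = √((-4.5−1)² + (-3.5−5)²) = 10.1242; v₂ = distance/dt₂ = 20.2485

ω₁ = 0.1055, v₂ = 20.2485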